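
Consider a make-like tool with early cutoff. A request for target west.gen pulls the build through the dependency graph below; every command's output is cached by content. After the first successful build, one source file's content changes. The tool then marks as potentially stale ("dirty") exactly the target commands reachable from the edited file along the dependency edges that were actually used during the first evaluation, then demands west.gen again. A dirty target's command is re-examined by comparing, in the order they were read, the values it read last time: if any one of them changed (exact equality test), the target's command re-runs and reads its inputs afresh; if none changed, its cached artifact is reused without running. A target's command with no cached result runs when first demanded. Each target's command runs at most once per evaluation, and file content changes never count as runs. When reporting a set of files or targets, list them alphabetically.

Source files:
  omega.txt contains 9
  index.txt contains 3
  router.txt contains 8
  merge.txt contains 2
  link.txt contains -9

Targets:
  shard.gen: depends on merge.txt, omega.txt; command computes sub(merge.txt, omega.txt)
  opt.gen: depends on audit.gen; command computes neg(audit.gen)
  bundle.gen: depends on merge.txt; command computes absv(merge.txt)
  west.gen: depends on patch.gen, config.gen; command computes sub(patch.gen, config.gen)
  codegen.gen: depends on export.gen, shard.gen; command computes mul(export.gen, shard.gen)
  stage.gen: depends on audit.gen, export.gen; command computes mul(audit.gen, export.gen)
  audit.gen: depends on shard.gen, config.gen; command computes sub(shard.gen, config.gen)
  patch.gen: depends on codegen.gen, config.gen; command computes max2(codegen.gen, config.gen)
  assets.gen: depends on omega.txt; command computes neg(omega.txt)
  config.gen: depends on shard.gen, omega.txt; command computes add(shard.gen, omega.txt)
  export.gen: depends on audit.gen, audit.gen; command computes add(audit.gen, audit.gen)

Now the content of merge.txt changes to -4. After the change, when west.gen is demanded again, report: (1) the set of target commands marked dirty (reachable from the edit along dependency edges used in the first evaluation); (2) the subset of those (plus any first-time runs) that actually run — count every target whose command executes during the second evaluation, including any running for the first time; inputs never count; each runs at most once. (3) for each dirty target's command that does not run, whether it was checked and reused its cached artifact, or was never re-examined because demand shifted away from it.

First demand of the output computes:
  shard.gen = sub(2, 9) = -7
  config.gen = add(-7, 9) = 2
  audit.gen = sub(-7, 2) = -9
  export.gen = add(-9, -9) = -18
  codegen.gen = mul(-18, -7) = 126
  patch.gen = max2(126, 2) = 126
  west.gen = sub(126, 2) = 124

After the edit, cleaning proceeds:
  shard.gen: a read changed (merge.txt 2->-4) — executes, giving -13.
  config.gen: a read changed (shard.gen -7->-13) — executes, giving -4.
  audit.gen: a read changed (shard.gen -7->-13; config.gen 2->-4) — executes, giving -9 — identical to its old value.
  export.gen: dirty, but its reads are unchanged (audit.gen unchanged, audit.gen unchanged); cached -18 stands.
  codegen.gen: a read changed (shard.gen -7->-13) — executes, giving 234.
  patch.gen: a read changed (codegen.gen 126->234; config.gen 2->-4) — executes, giving 234.
  west.gen: a read changed (patch.gen 126->234; config.gen 2->-4) — executes, giving 238.

Note where the cutoff bites: export.gen is checked, finds nothing changed, and keeps its cache.

The edit dirties: audit.gen, codegen.gen, config.gen, export.gen, patch.gen, shard.gen, west.gen.
6 target commands run: audit.gen, codegen.gen, config.gen, patch.gen, shard.gen, west.gen.
Cache hits after checking: export.gen.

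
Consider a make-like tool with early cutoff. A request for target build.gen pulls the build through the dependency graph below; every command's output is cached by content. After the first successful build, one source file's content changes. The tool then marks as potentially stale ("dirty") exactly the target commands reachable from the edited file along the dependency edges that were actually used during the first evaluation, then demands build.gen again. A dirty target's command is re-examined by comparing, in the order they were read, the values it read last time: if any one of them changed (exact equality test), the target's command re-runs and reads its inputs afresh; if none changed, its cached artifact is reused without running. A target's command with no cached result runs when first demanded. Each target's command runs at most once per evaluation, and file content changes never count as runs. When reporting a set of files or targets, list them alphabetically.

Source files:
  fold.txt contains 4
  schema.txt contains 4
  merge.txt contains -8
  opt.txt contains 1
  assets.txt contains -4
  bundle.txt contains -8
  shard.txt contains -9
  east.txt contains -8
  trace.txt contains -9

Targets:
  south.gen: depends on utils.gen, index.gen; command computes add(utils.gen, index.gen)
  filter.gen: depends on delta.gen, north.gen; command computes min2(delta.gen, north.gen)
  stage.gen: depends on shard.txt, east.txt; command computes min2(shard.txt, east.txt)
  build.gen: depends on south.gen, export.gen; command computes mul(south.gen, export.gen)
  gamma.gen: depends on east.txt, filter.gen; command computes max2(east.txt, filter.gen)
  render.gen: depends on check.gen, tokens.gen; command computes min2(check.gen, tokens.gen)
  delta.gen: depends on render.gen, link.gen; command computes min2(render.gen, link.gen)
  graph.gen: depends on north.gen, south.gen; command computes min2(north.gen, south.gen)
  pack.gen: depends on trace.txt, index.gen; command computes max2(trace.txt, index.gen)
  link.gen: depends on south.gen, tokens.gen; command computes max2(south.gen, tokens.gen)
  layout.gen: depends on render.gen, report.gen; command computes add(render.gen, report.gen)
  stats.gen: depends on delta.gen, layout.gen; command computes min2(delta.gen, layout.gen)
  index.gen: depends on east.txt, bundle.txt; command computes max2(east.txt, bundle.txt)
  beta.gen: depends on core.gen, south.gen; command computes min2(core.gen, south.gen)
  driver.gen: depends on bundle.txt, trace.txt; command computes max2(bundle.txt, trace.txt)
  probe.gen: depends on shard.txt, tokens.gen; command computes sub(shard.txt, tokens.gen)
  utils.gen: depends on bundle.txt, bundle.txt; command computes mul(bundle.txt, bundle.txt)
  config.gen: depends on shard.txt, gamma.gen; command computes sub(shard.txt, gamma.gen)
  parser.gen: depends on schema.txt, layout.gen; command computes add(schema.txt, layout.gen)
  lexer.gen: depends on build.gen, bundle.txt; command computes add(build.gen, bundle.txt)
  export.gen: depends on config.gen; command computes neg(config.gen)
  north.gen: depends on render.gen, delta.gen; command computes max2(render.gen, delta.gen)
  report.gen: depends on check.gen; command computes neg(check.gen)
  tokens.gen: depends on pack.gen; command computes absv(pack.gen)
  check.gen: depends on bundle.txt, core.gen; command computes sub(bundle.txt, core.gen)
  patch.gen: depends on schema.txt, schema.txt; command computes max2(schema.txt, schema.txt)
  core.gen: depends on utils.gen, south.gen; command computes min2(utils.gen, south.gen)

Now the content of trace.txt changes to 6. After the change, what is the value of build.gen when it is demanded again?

First demand of the output computes:
  index.gen = max2(-8, -8) = -8
  pack.gen = max2(-9, -8) = -8
  tokens.gen = absv(-8) = 8
  utils.gen = mul(-8, -8) = 64
  south.gen = add(64, -8) = 56
  core.gen = min2(64, 56) = 56
  check.gen = sub(-8, 56) = -64
  link.gen = max2(56, 8) = 56
  render.gen = min2(-64, 8) = -64
  delta.gen = min2(-64, 56) = -64
  north.gen = max2(-64, -64) = -64
  filter.gen = min2(-64, -64) = -64
  gamma.gen = max2(-8, -64) = -8
  config.gen = sub(-9, -8) = -1
  export.gen = neg(-1) = 1
  build.gen = mul(56, 1) = 56

After the edit, cleaning proceeds:
  pack.gen: a read changed (trace.txt -9->6) — executes, giving 6.
  tokens.gen: a read changed (pack.gen -8->6) — executes, giving 6.
  link.gen: a read changed (tokens.gen 8->6) — executes, giving 56 — identical to its old value.
  render.gen: a read changed (tokens.gen 8->6) — executes, giving -64 — identical to its old value.
  delta.gen: dirty, but its reads are unchanged (render.gen unchanged, link.gen unchanged); cached -64 stands.
  north.gen: dirty, but its reads are unchanged (render.gen unchanged, delta.gen unchanged); cached -64 stands.
  filter.gen: dirty, but its reads are unchanged (delta.gen unchanged, north.gen unchanged); cached -64 stands.
  gamma.gen: dirty, but its reads are unchanged (east.txt unchanged, filter.gen unchanged); cached -8 stands.
  config.gen: dirty, but its reads are unchanged (shard.txt unchanged, gamma.gen unchanged); cached -1 stands.
  export.gen: dirty, but its reads are unchanged (config.gen unchanged); cached 1 stands.
  build.gen: dirty, but its reads are unchanged (south.gen unchanged, export.gen unchanged); cached 56 stands.

Note where the cutoff bites: delta.gen is checked, finds nothing changed, and keeps its cache.

Demanding build.gen again yields 56.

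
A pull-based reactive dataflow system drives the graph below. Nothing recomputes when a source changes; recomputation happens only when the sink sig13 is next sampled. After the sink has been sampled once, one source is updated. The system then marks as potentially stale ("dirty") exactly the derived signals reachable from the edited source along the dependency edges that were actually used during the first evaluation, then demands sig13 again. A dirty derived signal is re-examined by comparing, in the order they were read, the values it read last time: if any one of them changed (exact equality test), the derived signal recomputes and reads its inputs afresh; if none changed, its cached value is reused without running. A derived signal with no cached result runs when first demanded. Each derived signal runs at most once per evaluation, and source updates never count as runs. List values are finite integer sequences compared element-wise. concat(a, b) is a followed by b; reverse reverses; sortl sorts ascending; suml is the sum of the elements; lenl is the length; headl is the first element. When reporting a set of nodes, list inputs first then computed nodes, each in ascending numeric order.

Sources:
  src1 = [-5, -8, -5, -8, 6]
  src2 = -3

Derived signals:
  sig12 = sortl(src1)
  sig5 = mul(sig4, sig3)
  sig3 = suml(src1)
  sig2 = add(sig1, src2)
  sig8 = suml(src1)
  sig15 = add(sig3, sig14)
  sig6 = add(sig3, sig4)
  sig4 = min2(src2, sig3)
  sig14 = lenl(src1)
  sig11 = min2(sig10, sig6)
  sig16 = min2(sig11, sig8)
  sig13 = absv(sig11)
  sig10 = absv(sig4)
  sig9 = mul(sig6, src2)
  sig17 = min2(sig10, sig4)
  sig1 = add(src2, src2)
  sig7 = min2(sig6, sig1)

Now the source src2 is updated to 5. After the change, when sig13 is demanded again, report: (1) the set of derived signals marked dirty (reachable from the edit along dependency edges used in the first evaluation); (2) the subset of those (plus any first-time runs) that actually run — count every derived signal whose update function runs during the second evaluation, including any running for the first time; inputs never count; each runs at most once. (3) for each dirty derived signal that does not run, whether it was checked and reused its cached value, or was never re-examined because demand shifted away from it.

Marked dirty: sig4, sig6, sig10, sig11, sig13.
Derived signals that run: sig4 — 1 in total.
Checked but reused from cache: sig6, sig10, sig11, sig13.
Key observation: the change is absorbed at sig4 — it re-runs but produces the same value, and the output's value is unchanged.

First evaluation (everything demanded from the output):
  sig3 = suml([-5, -8, -5, -8, 6]) = -20
  sig4 = min2(-3, -20) = -20
  sig6 = add(-20, -20) = -40
  sig10 = absv(-20) = 20
  sig11 = min2(20, -40) = -40
  sig13 = absv(-40) = 40

Propagation after the edit:
  sig4: runs — src2 -3->5; result -20 (same value as before).
  sig6: checked — values it read are unchanged (sig3 unchanged, sig4 unchanged); reused cached -40 without running.
  sig10: checked — values it read are unchanged (sig4 unchanged); reused cached 20 without running.
  sig11: checked — values it read are unchanged (sig10 unchanged, sig6 unchanged); reused cached -40 without running.
  sig13: checked — values it read are unchanged (sig11 unchanged); reused cached 40 without running.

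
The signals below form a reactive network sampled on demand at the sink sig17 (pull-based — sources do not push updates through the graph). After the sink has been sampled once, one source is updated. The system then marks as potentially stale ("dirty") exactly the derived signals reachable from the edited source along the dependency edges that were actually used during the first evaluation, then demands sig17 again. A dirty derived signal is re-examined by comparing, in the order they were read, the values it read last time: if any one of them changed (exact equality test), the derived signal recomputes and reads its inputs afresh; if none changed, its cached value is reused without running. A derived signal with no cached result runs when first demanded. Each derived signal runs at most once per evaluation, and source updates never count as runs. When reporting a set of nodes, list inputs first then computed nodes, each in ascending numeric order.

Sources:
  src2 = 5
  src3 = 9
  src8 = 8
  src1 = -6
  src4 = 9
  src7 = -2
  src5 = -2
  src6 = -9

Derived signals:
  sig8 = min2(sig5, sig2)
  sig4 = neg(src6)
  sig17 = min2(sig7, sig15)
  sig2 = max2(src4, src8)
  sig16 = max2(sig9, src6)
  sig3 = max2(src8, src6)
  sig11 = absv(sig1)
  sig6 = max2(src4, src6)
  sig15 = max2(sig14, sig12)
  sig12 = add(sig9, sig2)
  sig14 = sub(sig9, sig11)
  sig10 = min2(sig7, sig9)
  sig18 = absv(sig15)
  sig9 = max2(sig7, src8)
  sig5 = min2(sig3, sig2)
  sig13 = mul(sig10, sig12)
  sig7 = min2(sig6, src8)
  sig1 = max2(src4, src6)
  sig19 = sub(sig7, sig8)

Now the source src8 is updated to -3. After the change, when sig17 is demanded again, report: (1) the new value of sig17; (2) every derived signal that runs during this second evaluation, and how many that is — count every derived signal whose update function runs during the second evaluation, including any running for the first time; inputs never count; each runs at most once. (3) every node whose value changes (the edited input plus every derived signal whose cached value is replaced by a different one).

Initial pass — values computed on the first demand:
  sig1 = max2(9, -9) = 9
  sig2 = max2(9, 8) = 9
  sig6 = max2(9, -9) = 9
  sig7 = min2(9, 8) = 8
  sig9 = max2(8, 8) = 8
  sig11 = absv(9) = 9
  sig12 = add(8, 9) = 17
  sig14 = sub(8, 9) = -1
  sig15 = max2(-1, 17) = 17
  sig17 = min2(8, 17) = 8

Second demand — change propagation:
  sig2: re-runs because src8 8->-3; new result 9 (unchanged).
  sig7: re-runs because src8 8->-3; new result -3.
  sig9: re-runs because sig7 8->-3; src8 8->-3; new result -3.
  sig12: re-runs because sig9 8->-3; new result 6.
  sig14: re-runs because sig9 8->-3; new result -12.
  sig15: re-runs because sig14 -1->-12; sig12 17->6; new result 6.
  sig17: re-runs because sig7 8->-3; sig15 17->6; new result -3.

sig17 now evaluates to -3.
Run set: sig2, sig7, sig9, sig12, sig14, sig15, sig17 (7 run).
Changed values: src8, sig7, sig9, sig12, sig14, sig15, sig17.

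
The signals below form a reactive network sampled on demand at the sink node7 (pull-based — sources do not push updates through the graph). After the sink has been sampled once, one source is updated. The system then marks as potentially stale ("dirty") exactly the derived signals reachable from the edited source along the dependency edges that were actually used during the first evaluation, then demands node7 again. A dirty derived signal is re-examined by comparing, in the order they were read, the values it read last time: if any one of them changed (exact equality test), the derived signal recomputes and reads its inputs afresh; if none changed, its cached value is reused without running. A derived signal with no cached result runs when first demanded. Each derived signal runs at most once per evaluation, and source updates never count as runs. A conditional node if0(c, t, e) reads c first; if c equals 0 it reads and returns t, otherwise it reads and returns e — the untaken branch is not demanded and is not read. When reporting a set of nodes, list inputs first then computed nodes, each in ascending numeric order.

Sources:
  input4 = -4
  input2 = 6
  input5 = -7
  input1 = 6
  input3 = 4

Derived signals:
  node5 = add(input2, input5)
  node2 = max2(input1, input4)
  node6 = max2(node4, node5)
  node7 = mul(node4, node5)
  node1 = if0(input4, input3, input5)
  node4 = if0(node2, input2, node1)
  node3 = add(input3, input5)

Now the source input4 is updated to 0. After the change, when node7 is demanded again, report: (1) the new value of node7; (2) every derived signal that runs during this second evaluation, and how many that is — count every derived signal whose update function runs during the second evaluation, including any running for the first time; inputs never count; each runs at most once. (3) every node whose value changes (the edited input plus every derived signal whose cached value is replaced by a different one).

node7 now evaluates to -4.
Run set: node1, node2, node4, node7 (4 run).
Changed values: input4, node1, node4, node7.

Initial pass — values computed on the first demand:
  node1 = if0(input4=-4 -> else branch input5) = -7
  node2 = max2(6, -4) = 6
  node4 = if0(node2=6 -> else branch node1) = -7
  node5 = add(6, -7) = -1
  node7 = mul(-7, -1) = 7

Second demand — change propagation:
  node1: re-runs because input4 -4->0; new result 4.
  node2: re-runs because input4 -4->0; new result 6 (unchanged).
  node4: re-runs because node1 -7->4; new result 4.
  node7: re-runs because node4 -7->4; new result -4.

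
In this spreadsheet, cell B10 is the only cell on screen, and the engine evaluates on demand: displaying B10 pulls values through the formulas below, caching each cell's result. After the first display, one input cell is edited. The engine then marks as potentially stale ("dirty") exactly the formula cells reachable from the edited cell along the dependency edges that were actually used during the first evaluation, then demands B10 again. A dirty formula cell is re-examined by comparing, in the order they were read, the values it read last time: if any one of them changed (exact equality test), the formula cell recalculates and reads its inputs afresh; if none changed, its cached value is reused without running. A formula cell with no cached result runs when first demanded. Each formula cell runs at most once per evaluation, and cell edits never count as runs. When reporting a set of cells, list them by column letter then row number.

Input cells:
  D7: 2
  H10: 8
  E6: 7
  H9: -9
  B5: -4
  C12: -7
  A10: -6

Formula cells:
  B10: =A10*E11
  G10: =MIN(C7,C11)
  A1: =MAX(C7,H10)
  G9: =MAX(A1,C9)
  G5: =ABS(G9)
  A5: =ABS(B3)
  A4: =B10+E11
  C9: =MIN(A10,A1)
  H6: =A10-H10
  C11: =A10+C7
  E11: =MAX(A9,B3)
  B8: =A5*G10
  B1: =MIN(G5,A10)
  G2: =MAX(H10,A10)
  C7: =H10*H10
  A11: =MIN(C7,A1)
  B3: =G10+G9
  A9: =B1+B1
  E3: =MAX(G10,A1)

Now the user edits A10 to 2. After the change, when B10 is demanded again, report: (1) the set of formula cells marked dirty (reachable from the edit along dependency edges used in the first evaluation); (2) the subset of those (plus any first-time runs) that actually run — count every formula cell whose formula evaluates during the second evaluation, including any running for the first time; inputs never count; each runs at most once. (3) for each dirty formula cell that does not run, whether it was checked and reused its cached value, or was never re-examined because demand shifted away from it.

Initial pass — values computed on the first demand:
  C7 = 8 * 8 = 64
  A1 = MAX(64, 8) = 64
  C9 = MIN(-6, 64) = -6
  C11 = -6 + 64 = 58
  G9 = MAX(64, -6) = 64
  G5 = ABS(64) = 64
  B1 = MIN(64, -6) = -6
  A9 = -6 + -6 = -12
  G10 = MIN(64, 58) = 58
  B3 = 58 + 64 = 122
  E11 = MAX(-12, 122) = 122
  B10 = -6 * 122 = -732

Second demand — change propagation:
  C9: re-runs because A10 -6->2; new result 2.
  C11: re-runs because A10 -6->2; new result 66.
  G9: re-runs because C9 -6->2; new result 64 (unchanged).
  G5: re-examined; everything it read last time is the same (G9 unchanged) — cache 64 kept, no run.
  B1: re-runs because A10 -6->2; new result 2.
  A9: re-runs because B1 -6->2; B1 -6->2; new result 4.
  G10: re-runs because C11 58->66; new result 64.
  B3: re-runs because G10 58->64; new result 128.
  E11: re-runs because A9 -12->4; B3 122->128; new result 128.
  B10: re-runs because A10 -6->2; E11 122->128; new result 256.

The important point: at G5 every value read last time is unchanged, so the dirty flag clears without a run.

Dirty set: A9, B1, B3, B10, C9, C11, E11, G5, G9, G10.
Run set: A9, B1, B3, B10, C9, C11, E11, G9, G10 (9 run).
Re-examined without running (cache reused): G5.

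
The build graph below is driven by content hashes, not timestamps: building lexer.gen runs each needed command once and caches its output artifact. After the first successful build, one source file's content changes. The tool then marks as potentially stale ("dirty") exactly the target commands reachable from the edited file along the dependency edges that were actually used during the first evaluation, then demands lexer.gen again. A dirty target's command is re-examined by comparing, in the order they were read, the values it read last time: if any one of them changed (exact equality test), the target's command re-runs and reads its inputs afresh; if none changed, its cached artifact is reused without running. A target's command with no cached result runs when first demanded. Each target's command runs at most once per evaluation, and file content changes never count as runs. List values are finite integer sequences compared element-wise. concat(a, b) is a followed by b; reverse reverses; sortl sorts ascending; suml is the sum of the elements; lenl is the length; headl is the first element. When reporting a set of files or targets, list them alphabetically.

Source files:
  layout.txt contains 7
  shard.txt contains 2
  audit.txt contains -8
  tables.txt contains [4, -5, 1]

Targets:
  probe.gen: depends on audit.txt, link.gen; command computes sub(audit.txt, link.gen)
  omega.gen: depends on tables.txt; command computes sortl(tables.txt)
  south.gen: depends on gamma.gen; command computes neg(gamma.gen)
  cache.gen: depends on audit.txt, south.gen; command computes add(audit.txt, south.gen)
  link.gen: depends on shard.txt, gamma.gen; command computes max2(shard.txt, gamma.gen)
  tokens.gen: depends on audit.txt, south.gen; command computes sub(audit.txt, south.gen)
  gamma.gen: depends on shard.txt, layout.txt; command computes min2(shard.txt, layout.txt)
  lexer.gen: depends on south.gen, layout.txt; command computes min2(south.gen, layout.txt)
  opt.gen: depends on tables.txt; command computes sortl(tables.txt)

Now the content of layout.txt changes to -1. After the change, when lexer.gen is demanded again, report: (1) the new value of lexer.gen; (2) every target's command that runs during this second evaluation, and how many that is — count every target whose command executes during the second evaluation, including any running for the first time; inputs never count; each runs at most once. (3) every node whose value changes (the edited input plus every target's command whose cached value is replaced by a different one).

lexer.gen now evaluates to -1.
Run set: gamma.gen, lexer.gen, south.gen (3 run).
Changed values: gamma.gen, layout.txt, lexer.gen, south.gen.

Initial pass — values computed on the first demand:
  gamma.gen = min2(2, 7) = 2
  south.gen = neg(2) = -2
  lexer.gen = min2(-2, 7) = -2

Second demand — change propagation:
  gamma.gen: re-runs because layout.txt 7->-1; new result -1.
  south.gen: re-runs because gamma.gen 2->-1; new result 1.
  lexer.gen: re-runs because south.gen -2->1; layout.txt 7->-1; new result -1.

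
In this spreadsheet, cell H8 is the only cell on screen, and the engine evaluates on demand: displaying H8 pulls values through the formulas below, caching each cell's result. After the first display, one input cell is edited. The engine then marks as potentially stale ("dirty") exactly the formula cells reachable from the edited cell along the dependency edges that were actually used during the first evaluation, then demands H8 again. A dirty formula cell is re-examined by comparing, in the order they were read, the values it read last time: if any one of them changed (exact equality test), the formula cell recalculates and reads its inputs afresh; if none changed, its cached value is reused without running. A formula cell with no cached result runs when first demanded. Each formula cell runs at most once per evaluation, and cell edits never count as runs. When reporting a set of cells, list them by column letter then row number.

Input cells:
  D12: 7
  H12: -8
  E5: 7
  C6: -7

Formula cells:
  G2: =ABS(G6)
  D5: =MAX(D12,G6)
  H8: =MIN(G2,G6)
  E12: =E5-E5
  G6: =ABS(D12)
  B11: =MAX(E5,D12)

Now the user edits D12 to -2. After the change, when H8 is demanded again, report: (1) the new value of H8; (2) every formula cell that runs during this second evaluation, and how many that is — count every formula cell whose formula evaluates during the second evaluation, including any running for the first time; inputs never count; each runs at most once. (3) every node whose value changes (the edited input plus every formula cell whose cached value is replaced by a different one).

H8 now evaluates to 2.
Run set: G2, G6, H8 (3 run).
Changed values: D12, G2, G6, H8.

Initial pass — values computed on the first demand:
  G6 = ABS(7) = 7
  G2 = ABS(7) = 7
  H8 = MIN(7, 7) = 7

Second demand — change propagation:
  G6: re-runs because D12 7->-2; new result 2.
  G2: re-runs because G6 7->2; new result 2.
  H8: re-runs because G2 7->2; G6 7->2; new result 2.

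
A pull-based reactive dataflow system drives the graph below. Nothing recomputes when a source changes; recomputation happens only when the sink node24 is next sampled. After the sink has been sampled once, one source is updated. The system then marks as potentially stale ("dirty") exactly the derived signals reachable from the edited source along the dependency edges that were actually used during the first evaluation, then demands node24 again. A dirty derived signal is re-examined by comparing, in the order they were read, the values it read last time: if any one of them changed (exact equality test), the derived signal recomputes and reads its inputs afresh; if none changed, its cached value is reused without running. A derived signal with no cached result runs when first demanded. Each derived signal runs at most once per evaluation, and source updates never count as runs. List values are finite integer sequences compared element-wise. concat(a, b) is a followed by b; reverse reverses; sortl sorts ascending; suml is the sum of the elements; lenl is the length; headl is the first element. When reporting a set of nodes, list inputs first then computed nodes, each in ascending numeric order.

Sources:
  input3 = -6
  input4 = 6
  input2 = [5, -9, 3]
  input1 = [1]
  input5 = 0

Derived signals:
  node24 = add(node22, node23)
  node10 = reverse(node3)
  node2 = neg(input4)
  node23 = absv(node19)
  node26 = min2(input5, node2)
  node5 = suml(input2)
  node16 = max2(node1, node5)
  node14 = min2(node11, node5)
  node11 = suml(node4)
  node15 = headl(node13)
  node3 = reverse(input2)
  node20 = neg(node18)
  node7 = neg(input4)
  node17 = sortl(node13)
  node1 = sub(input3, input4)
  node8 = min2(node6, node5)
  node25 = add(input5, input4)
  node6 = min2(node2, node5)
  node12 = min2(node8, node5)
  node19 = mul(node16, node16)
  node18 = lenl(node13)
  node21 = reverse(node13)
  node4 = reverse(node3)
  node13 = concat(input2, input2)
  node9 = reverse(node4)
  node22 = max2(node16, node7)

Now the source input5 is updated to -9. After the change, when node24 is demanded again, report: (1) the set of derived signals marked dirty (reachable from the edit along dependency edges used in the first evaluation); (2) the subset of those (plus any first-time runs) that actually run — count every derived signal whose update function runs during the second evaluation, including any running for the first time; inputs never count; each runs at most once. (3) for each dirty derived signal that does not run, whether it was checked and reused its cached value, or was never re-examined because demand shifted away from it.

Marked dirty: none.
Derived signals that run: none — 0 in total.
Every dirty derived signal ran.
Key observation: input5 is never demanded by the output, so the edit triggers no recomputation at all.

First evaluation (everything demanded from the output):
  node1 = sub(-6, 6) = -12
  node5 = suml([5, -9, 3]) = -1
  node7 = neg(6) = -6
  node16 = max2(-12, -1) = -1
  node19 = mul(-1, -1) = 1
  node22 = max2(-1, -6) = -1
  node23 = absv(1) = 1
  node24 = add(-1, 1) = 0

Propagation after the edit:
  input5 feeds no computation that the output demands — nothing is marked dirty and nothing runs.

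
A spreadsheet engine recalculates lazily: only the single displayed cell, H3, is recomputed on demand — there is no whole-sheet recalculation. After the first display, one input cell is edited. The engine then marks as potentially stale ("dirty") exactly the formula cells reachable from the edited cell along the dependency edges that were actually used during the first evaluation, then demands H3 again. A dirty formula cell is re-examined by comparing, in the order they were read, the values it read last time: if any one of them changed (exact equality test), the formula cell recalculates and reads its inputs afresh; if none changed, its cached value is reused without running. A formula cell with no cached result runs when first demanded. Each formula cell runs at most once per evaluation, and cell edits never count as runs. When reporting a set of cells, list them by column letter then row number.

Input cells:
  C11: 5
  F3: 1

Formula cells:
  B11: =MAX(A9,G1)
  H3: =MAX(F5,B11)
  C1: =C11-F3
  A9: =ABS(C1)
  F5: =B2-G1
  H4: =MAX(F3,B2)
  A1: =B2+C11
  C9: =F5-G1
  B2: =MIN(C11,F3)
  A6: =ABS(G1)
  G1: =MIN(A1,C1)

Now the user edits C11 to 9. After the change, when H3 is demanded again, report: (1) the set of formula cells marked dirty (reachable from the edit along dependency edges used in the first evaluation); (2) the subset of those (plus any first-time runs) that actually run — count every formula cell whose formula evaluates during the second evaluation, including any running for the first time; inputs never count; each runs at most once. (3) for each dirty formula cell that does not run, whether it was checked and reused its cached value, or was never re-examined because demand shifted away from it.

Marked dirty: A1, A9, B2, B11, C1, F5, G1, H3.
Formula cells that run: A1, A9, B2, B11, C1, F5, G1, H3 — 8 in total.
Every dirty formula cell ran.

First evaluation (everything demanded from the output):
  B2 = MIN(5, 1) = 1
  A1 = 1 + 5 = 6
  C1 = 5 - 1 = 4
  A9 = ABS(4) = 4
  G1 = MIN(6, 4) = 4
  B11 = MAX(4, 4) = 4
  F5 = 1 - 4 = -3
  H3 = MAX(-3, 4) = 4

Propagation after the edit:
  B2: runs — C11 5->9; result 1 (same value as before).
  A1: runs — C11 5->9; result 10.
  C1: runs — C11 5->9; result 8.
  A9: runs — C1 4->8; result 8.
  G1: runs — A1 6->10; C1 4->8; result 8.
  B11: runs — A9 4->8; G1 4->8; result 8.
  F5: runs — G1 4->8; result -7.
  H3: runs — F5 -3->-7; B11 4->8; result 8.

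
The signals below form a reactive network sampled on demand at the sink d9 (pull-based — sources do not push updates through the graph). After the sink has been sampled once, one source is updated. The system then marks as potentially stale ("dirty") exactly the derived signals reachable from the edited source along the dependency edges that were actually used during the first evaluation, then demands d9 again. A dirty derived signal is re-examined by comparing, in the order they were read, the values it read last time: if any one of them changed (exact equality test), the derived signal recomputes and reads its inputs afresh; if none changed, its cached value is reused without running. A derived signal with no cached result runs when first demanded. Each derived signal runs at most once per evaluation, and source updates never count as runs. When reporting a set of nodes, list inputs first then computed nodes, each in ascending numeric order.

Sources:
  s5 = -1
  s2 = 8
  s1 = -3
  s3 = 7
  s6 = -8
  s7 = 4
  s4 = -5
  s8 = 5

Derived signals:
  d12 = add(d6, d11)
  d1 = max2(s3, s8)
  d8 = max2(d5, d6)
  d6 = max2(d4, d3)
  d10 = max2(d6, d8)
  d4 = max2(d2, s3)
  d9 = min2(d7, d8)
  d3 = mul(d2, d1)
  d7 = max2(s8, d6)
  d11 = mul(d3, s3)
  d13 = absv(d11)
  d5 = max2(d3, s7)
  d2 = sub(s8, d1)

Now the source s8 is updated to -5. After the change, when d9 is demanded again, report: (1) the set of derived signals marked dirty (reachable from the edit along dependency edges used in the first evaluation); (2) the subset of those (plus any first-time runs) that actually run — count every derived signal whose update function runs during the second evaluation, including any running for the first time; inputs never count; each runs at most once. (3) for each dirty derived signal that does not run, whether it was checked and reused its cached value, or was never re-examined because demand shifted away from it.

Dirty set: d1, d2, d3, d4, d5, d6, d7, d8, d9.
Run set: d1, d2, d3, d4, d5, d6, d7 (7 run).
Re-examined without running (cache reused): d8, d9.
The important point: at d8 every value read last time is unchanged, so the dirty flag clears without a run.

Initial pass — values computed on the first demand:
  d1 = max2(7, 5) = 7
  d2 = sub(5, 7) = -2
  d3 = mul(-2, 7) = -14
  d4 = max2(-2, 7) = 7
  d5 = max2(-14, 4) = 4
  d6 = max2(7, -14) = 7
  d7 = max2(5, 7) = 7
  d8 = max2(4, 7) = 7
  d9 = min2(7, 7) = 7

Second demand — change propagation:
  d1: re-runs because s8 5->-5; new result 7 (unchanged).
  d2: re-runs because s8 5->-5; new result -12.
  d3: re-runs because d2 -2->-12; new result -84.
  d4: re-runs because d2 -2->-12; new result 7 (unchanged).
  d5: re-runs because d3 -14->-84; new result 4 (unchanged).
  d6: re-runs because d3 -14->-84; new result 7 (unchanged).
  d7: re-runs because s8 5->-5; new result 7 (unchanged).
  d8: re-examined; everything it read last time is the same (d5 unchanged, d6 unchanged) — cache 7 kept, no run.
  d9: re-examined; everything it read last time is the same (d7 unchanged, d8 unchanged) — cache 7 kept, no run.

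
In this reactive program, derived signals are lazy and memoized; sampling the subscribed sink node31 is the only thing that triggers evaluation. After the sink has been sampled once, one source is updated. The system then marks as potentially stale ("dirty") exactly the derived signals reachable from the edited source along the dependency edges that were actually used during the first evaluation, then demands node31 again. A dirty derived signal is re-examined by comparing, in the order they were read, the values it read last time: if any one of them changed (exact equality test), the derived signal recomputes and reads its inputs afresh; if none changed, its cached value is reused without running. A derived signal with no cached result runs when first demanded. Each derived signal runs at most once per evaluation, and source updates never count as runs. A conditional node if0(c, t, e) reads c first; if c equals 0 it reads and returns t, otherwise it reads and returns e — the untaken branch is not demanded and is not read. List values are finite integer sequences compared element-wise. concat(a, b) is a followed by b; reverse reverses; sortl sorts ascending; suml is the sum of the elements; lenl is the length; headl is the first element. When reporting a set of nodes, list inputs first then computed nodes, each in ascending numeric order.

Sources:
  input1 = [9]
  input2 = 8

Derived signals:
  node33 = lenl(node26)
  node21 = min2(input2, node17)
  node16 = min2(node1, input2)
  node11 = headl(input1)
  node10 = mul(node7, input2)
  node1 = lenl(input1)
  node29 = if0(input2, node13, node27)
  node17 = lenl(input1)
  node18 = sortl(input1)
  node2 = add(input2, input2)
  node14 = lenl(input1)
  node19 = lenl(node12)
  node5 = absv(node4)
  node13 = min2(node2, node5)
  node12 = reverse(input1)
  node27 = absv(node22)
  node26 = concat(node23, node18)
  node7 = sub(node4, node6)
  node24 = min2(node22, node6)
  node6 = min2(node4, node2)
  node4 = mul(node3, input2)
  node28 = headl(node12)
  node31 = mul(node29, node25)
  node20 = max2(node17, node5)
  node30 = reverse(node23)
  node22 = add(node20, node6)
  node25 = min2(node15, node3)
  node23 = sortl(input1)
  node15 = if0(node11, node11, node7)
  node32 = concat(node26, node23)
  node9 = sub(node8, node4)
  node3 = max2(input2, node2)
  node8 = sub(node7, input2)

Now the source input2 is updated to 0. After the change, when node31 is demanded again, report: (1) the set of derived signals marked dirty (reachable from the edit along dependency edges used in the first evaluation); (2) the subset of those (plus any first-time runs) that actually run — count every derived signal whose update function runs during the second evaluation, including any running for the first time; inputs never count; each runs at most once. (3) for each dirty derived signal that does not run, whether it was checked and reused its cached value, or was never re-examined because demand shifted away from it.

First demand of the output computes:
  node2 = add(8, 8) = 16
  node3 = max2(8, 16) = 16
  node4 = mul(16, 8) = 128
  node5 = absv(128) = 128
  node6 = min2(128, 16) = 16
  node7 = sub(128, 16) = 112
  node11 = headl([9]) = 9
  node15 = if0(node11=9 -> else branch node7) = 112
  node17 = lenl([9]) = 1
  node20 = max2(1, 128) = 128
  node22 = add(128, 16) = 144
  node25 = min2(112, 16) = 16
  node27 = absv(144) = 144
  node29 = if0(input2=8 -> else branch node27) = 144
  node31 = mul(144, 16) = 2304

After the edit, cleaning proceeds:
  node2: a read changed (input2 8->0; input2 8->0) — executes, giving 0.
  node3: a read changed (input2 8->0; node2 16->0) — executes, giving 0.
  node4: a read changed (node3 16->0; input2 8->0) — executes, giving 0.
  node5: a read changed (node4 128->0) — executes, giving 0.
  node6: a read changed (node4 128->0; node2 16->0) — executes, giving 0.
  node7: a read changed (node4 128->0; node6 16->0) — executes, giving 0.
  node13: had never run; runs now, result 0.
  node15: a read changed (node7 112->0) — executes, giving 0.
  node20: stays stale; no demand reaches it after the flip.
  node22: stays stale; no demand reaches it after the flip.
  node25: a read changed (node15 112->0; node3 16->0) — executes, giving 0.
  node27: stays stale; no demand reaches it after the flip.
  node29: a read changed (input2 8->0) — executes, giving 0.
  node31: a read changed (node29 144->0; node25 16->0) — executes, giving 0.

Note the branch switch — demand abandons node20, node22, node27, which are never re-examined.

The edit dirties: node2, node3, node4, node5, node6, node7, node15, node20, node22, node25, node27, node29, node31.
11 derived signals run: node2, node3, node4, node5, node6, node7, node13, node15, node25, node29, node31.
Unvisited dirty nodes (no longer demanded): node20, node22, node27.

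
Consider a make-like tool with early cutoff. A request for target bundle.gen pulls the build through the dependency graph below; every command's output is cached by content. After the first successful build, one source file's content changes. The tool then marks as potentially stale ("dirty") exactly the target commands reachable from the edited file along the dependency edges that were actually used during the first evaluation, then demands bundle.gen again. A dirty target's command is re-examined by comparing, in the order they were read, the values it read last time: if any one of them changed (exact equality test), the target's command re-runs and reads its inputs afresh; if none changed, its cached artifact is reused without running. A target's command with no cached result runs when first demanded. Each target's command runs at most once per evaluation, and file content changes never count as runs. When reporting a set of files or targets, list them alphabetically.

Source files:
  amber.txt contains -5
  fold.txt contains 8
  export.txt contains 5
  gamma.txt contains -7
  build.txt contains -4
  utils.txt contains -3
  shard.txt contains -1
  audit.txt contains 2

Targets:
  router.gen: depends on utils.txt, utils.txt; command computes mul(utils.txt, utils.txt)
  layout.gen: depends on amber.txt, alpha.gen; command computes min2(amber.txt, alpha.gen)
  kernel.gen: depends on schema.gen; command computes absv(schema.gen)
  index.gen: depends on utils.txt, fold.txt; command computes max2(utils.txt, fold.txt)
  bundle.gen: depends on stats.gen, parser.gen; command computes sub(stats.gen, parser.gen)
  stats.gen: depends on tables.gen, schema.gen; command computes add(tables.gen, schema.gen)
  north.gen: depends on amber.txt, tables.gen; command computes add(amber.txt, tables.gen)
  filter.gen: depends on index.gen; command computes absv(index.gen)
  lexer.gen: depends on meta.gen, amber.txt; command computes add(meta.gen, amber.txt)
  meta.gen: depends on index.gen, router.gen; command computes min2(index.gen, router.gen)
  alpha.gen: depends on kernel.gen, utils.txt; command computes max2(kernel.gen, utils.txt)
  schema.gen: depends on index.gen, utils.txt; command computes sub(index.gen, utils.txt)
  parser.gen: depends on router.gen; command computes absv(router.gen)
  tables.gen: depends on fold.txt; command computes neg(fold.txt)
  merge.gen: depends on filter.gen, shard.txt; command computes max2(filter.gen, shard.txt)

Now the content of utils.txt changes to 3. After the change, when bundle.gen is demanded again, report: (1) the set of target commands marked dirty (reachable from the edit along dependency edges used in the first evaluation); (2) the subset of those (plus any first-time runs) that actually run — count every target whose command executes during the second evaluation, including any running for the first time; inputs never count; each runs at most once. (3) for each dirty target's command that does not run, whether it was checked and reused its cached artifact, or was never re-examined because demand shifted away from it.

First demand of the output computes:
  index.gen = max2(-3, 8) = 8
  router.gen = mul(-3, -3) = 9
  parser.gen = absv(9) = 9
  schema.gen = sub(8, -3) = 11
  tables.gen = neg(8) = -8
  stats.gen = add(-8, 11) = 3
  bundle.gen = sub(3, 9) = -6

After the edit, cleaning proceeds:
  index.gen: a read changed (utils.txt -3->3) — executes, giving 8 — identical to its old value.
  router.gen: a read changed (utils.txt -3->3; utils.txt -3->3) — executes, giving 9 — identical to its old value.
  parser.gen: dirty, but its reads are unchanged (router.gen unchanged); cached 9 stands.
  schema.gen: a read changed (utils.txt -3->3) — executes, giving 5.
  stats.gen: a read changed (schema.gen 11->5) — executes, giving -3.
  bundle.gen: a read changed (stats.gen 3->-3) — executes, giving -12.

Note where the cutoff bites: parser.gen is checked, finds nothing changed, and keeps its cache.

The edit dirties: bundle.gen, index.gen, parser.gen, router.gen, schema.gen, stats.gen.
5 target commands run: bundle.gen, index.gen, router.gen, schema.gen, stats.gen.
Cache hits after checking: parser.gen.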